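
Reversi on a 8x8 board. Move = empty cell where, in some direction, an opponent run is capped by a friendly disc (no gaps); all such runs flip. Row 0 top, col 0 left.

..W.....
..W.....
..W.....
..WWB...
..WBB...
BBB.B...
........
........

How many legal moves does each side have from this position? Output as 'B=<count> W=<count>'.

-- B to move --
(0,1): no bracket -> illegal
(0,3): no bracket -> illegal
(1,1): flips 2 -> legal
(1,3): no bracket -> illegal
(2,1): flips 1 -> legal
(2,3): flips 1 -> legal
(2,4): flips 2 -> legal
(3,1): flips 2 -> legal
(4,1): flips 1 -> legal
(5,3): no bracket -> illegal
B mobility = 6
-- W to move --
(2,3): no bracket -> illegal
(2,4): no bracket -> illegal
(2,5): no bracket -> illegal
(3,5): flips 1 -> legal
(4,0): no bracket -> illegal
(4,1): no bracket -> illegal
(4,5): flips 2 -> legal
(5,3): flips 1 -> legal
(5,5): flips 1 -> legal
(6,0): flips 1 -> legal
(6,1): no bracket -> illegal
(6,2): flips 1 -> legal
(6,3): no bracket -> illegal
(6,4): no bracket -> illegal
(6,5): flips 2 -> legal
W mobility = 7

Answer: B=6 W=7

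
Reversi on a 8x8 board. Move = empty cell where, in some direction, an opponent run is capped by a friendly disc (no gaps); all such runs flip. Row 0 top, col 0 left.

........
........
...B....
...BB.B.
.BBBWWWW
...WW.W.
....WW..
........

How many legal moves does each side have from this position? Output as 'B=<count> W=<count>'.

-- B to move --
(3,5): no bracket -> illegal
(3,7): no bracket -> illegal
(5,2): no bracket -> illegal
(5,5): flips 1 -> legal
(5,7): no bracket -> illegal
(6,2): no bracket -> illegal
(6,3): flips 3 -> legal
(6,6): flips 2 -> legal
(6,7): flips 2 -> legal
(7,3): no bracket -> illegal
(7,4): flips 3 -> legal
(7,5): flips 2 -> legal
(7,6): flips 2 -> legal
B mobility = 7
-- W to move --
(1,2): flips 2 -> legal
(1,3): flips 3 -> legal
(1,4): no bracket -> illegal
(2,2): flips 1 -> legal
(2,4): flips 1 -> legal
(2,5): flips 1 -> legal
(2,6): flips 1 -> legal
(2,7): flips 1 -> legal
(3,0): no bracket -> illegal
(3,1): flips 1 -> legal
(3,2): flips 1 -> legal
(3,5): no bracket -> illegal
(3,7): no bracket -> illegal
(4,0): flips 3 -> legal
(5,0): no bracket -> illegal
(5,1): no bracket -> illegal
(5,2): no bracket -> illegal
W mobility = 10

Answer: B=7 W=10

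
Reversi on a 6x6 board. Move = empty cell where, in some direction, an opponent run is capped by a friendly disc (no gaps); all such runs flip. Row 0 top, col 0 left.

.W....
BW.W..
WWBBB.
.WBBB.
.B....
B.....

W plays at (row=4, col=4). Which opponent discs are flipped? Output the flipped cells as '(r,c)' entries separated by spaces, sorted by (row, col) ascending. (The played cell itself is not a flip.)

Dir NW: opp run (3,3) (2,2) capped by W -> flip
Dir N: opp run (3,4) (2,4), next='.' -> no flip
Dir NE: first cell '.' (not opp) -> no flip
Dir W: first cell '.' (not opp) -> no flip
Dir E: first cell '.' (not opp) -> no flip
Dir SW: first cell '.' (not opp) -> no flip
Dir S: first cell '.' (not opp) -> no flip
Dir SE: first cell '.' (not opp) -> no flip

Answer: (2,2) (3,3)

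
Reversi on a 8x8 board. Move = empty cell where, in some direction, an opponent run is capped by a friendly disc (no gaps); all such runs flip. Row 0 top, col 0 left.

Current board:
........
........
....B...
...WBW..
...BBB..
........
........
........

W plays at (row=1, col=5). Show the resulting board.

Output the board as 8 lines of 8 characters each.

Place W at (1,5); scan 8 dirs for brackets.
Dir NW: first cell '.' (not opp) -> no flip
Dir N: first cell '.' (not opp) -> no flip
Dir NE: first cell '.' (not opp) -> no flip
Dir W: first cell '.' (not opp) -> no flip
Dir E: first cell '.' (not opp) -> no flip
Dir SW: opp run (2,4) capped by W -> flip
Dir S: first cell '.' (not opp) -> no flip
Dir SE: first cell '.' (not opp) -> no flip
All flips: (2,4)

Answer: ........
.....W..
....W...
...WBW..
...BBB..
........
........
........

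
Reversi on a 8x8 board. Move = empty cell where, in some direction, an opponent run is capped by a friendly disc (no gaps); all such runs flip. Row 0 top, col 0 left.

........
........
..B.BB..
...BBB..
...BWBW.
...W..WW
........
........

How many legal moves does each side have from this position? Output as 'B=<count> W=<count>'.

Answer: B=6 W=6

Derivation:
-- B to move --
(3,6): no bracket -> illegal
(3,7): no bracket -> illegal
(4,2): no bracket -> illegal
(4,7): flips 1 -> legal
(5,2): no bracket -> illegal
(5,4): flips 1 -> legal
(5,5): flips 1 -> legal
(6,2): flips 2 -> legal
(6,3): flips 1 -> legal
(6,4): no bracket -> illegal
(6,5): no bracket -> illegal
(6,6): no bracket -> illegal
(6,7): flips 1 -> legal
B mobility = 6
-- W to move --
(1,1): flips 2 -> legal
(1,2): no bracket -> illegal
(1,3): flips 2 -> legal
(1,4): flips 2 -> legal
(1,5): no bracket -> illegal
(1,6): no bracket -> illegal
(2,1): no bracket -> illegal
(2,3): flips 4 -> legal
(2,6): flips 1 -> legal
(3,1): no bracket -> illegal
(3,2): no bracket -> illegal
(3,6): no bracket -> illegal
(4,2): flips 1 -> legal
(5,2): no bracket -> illegal
(5,4): no bracket -> illegal
(5,5): no bracket -> illegal
W mobility = 6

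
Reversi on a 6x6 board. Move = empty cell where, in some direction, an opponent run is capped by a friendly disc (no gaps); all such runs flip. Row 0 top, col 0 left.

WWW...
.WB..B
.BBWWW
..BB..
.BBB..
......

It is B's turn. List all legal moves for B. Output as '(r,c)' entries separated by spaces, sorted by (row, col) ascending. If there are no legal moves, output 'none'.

(0,3): no bracket -> illegal
(1,0): flips 1 -> legal
(1,3): flips 1 -> legal
(1,4): flips 1 -> legal
(2,0): no bracket -> illegal
(3,4): flips 1 -> legal
(3,5): flips 1 -> legal

Answer: (1,0) (1,3) (1,4) (3,4) (3,5)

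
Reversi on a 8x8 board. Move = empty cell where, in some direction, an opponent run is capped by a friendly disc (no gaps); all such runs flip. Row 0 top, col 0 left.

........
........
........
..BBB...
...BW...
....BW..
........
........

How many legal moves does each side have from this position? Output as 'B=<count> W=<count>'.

-- B to move --
(3,5): no bracket -> illegal
(4,5): flips 1 -> legal
(4,6): no bracket -> illegal
(5,3): no bracket -> illegal
(5,6): flips 1 -> legal
(6,4): no bracket -> illegal
(6,5): no bracket -> illegal
(6,6): flips 2 -> legal
B mobility = 3
-- W to move --
(2,1): no bracket -> illegal
(2,2): flips 1 -> legal
(2,3): no bracket -> illegal
(2,4): flips 1 -> legal
(2,5): no bracket -> illegal
(3,1): no bracket -> illegal
(3,5): no bracket -> illegal
(4,1): no bracket -> illegal
(4,2): flips 1 -> legal
(4,5): no bracket -> illegal
(5,2): no bracket -> illegal
(5,3): flips 1 -> legal
(6,3): no bracket -> illegal
(6,4): flips 1 -> legal
(6,5): no bracket -> illegal
W mobility = 5

Answer: B=3 W=5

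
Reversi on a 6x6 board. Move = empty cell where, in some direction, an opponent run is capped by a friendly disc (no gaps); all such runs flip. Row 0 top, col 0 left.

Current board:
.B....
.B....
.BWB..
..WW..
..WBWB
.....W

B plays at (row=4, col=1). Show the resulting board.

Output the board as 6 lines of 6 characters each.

Answer: .B....
.B....
.BWB..
..BW..
.BBBWB
.....W

Derivation:
Place B at (4,1); scan 8 dirs for brackets.
Dir NW: first cell '.' (not opp) -> no flip
Dir N: first cell '.' (not opp) -> no flip
Dir NE: opp run (3,2) capped by B -> flip
Dir W: first cell '.' (not opp) -> no flip
Dir E: opp run (4,2) capped by B -> flip
Dir SW: first cell '.' (not opp) -> no flip
Dir S: first cell '.' (not opp) -> no flip
Dir SE: first cell '.' (not opp) -> no flip
All flips: (3,2) (4,2)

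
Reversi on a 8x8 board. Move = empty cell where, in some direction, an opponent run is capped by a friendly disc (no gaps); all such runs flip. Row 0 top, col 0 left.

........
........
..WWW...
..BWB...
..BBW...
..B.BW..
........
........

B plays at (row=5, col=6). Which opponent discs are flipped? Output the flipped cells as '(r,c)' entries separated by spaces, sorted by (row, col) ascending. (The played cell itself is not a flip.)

Answer: (5,5)

Derivation:
Dir NW: first cell '.' (not opp) -> no flip
Dir N: first cell '.' (not opp) -> no flip
Dir NE: first cell '.' (not opp) -> no flip
Dir W: opp run (5,5) capped by B -> flip
Dir E: first cell '.' (not opp) -> no flip
Dir SW: first cell '.' (not opp) -> no flip
Dir S: first cell '.' (not opp) -> no flip
Dir SE: first cell '.' (not opp) -> no flip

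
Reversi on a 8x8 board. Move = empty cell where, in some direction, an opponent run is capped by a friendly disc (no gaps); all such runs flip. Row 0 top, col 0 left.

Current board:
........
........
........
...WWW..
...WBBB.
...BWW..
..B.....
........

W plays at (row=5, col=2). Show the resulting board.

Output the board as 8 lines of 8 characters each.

Answer: ........
........
........
...WWW..
...WBBB.
..WWWW..
..B.....
........

Derivation:
Place W at (5,2); scan 8 dirs for brackets.
Dir NW: first cell '.' (not opp) -> no flip
Dir N: first cell '.' (not opp) -> no flip
Dir NE: first cell 'W' (not opp) -> no flip
Dir W: first cell '.' (not opp) -> no flip
Dir E: opp run (5,3) capped by W -> flip
Dir SW: first cell '.' (not opp) -> no flip
Dir S: opp run (6,2), next='.' -> no flip
Dir SE: first cell '.' (not opp) -> no flip
All flips: (5,3)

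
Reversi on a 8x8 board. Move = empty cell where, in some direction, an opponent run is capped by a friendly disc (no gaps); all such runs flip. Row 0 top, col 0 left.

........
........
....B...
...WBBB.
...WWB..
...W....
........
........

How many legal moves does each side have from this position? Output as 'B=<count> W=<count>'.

Answer: B=5 W=6

Derivation:
-- B to move --
(2,2): no bracket -> illegal
(2,3): no bracket -> illegal
(3,2): flips 1 -> legal
(4,2): flips 3 -> legal
(5,2): flips 1 -> legal
(5,4): flips 1 -> legal
(5,5): no bracket -> illegal
(6,2): flips 2 -> legal
(6,3): no bracket -> illegal
(6,4): no bracket -> illegal
B mobility = 5
-- W to move --
(1,3): no bracket -> illegal
(1,4): flips 2 -> legal
(1,5): flips 1 -> legal
(2,3): no bracket -> illegal
(2,5): flips 1 -> legal
(2,6): flips 1 -> legal
(2,7): no bracket -> illegal
(3,7): flips 3 -> legal
(4,6): flips 1 -> legal
(4,7): no bracket -> illegal
(5,4): no bracket -> illegal
(5,5): no bracket -> illegal
(5,6): no bracket -> illegal
W mobility = 6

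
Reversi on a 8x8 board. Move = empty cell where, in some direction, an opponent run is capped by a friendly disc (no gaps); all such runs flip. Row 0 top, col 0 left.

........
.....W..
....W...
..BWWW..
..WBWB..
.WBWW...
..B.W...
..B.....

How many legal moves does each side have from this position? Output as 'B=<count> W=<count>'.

Answer: B=10 W=10

Derivation:
-- B to move --
(0,4): no bracket -> illegal
(0,5): no bracket -> illegal
(0,6): no bracket -> illegal
(1,3): no bracket -> illegal
(1,4): no bracket -> illegal
(1,6): no bracket -> illegal
(2,2): no bracket -> illegal
(2,3): flips 2 -> legal
(2,5): flips 2 -> legal
(2,6): flips 3 -> legal
(3,1): no bracket -> illegal
(3,6): flips 3 -> legal
(4,0): flips 1 -> legal
(4,1): flips 1 -> legal
(4,6): no bracket -> illegal
(5,0): flips 1 -> legal
(5,5): flips 2 -> legal
(6,0): no bracket -> illegal
(6,1): no bracket -> illegal
(6,3): flips 2 -> legal
(6,5): flips 1 -> legal
(7,3): no bracket -> illegal
(7,4): no bracket -> illegal
(7,5): no bracket -> illegal
B mobility = 10
-- W to move --
(2,1): flips 2 -> legal
(2,2): flips 1 -> legal
(2,3): no bracket -> illegal
(3,1): flips 1 -> legal
(3,6): flips 1 -> legal
(4,1): no bracket -> illegal
(4,6): flips 1 -> legal
(5,5): flips 1 -> legal
(5,6): flips 1 -> legal
(6,1): flips 2 -> legal
(6,3): no bracket -> illegal
(7,1): flips 1 -> legal
(7,3): flips 1 -> legal
W mobility = 10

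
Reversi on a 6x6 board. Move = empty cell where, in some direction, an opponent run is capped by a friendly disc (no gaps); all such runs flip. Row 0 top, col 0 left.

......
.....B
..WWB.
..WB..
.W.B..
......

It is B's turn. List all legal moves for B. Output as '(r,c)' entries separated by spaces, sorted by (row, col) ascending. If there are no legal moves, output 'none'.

(1,1): flips 1 -> legal
(1,2): no bracket -> illegal
(1,3): flips 1 -> legal
(1,4): no bracket -> illegal
(2,1): flips 3 -> legal
(3,0): no bracket -> illegal
(3,1): flips 1 -> legal
(3,4): no bracket -> illegal
(4,0): no bracket -> illegal
(4,2): no bracket -> illegal
(5,0): no bracket -> illegal
(5,1): no bracket -> illegal
(5,2): no bracket -> illegal

Answer: (1,1) (1,3) (2,1) (3,1)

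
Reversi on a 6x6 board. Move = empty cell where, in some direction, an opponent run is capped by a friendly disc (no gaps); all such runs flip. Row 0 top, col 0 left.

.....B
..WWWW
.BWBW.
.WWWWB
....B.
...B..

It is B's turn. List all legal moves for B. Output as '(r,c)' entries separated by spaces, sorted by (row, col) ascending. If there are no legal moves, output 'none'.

Answer: (0,1) (0,2) (0,3) (0,4) (1,1) (2,5) (3,0) (4,1) (4,3) (4,5)

Derivation:
(0,1): flips 1 -> legal
(0,2): flips 2 -> legal
(0,3): flips 2 -> legal
(0,4): flips 3 -> legal
(1,1): flips 2 -> legal
(2,0): no bracket -> illegal
(2,5): flips 2 -> legal
(3,0): flips 4 -> legal
(4,0): no bracket -> illegal
(4,1): flips 2 -> legal
(4,2): no bracket -> illegal
(4,3): flips 2 -> legal
(4,5): flips 1 -> legal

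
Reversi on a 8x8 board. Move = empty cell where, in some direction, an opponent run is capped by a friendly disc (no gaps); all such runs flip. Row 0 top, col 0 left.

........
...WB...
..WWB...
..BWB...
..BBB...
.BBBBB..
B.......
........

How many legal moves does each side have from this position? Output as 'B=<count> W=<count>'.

-- B to move --
(0,2): flips 1 -> legal
(0,3): flips 3 -> legal
(0,4): no bracket -> illegal
(1,1): flips 2 -> legal
(1,2): flips 3 -> legal
(2,1): flips 2 -> legal
(3,1): no bracket -> illegal
B mobility = 5
-- W to move --
(0,3): no bracket -> illegal
(0,4): no bracket -> illegal
(0,5): flips 1 -> legal
(1,5): flips 2 -> legal
(2,1): no bracket -> illegal
(2,5): flips 1 -> legal
(3,1): flips 1 -> legal
(3,5): flips 2 -> legal
(4,0): no bracket -> illegal
(4,1): flips 1 -> legal
(4,5): flips 1 -> legal
(4,6): no bracket -> illegal
(5,0): no bracket -> illegal
(5,6): no bracket -> illegal
(6,1): no bracket -> illegal
(6,2): flips 3 -> legal
(6,3): flips 2 -> legal
(6,4): no bracket -> illegal
(6,5): no bracket -> illegal
(6,6): flips 2 -> legal
(7,0): no bracket -> illegal
(7,1): no bracket -> illegal
W mobility = 10

Answer: B=5 W=10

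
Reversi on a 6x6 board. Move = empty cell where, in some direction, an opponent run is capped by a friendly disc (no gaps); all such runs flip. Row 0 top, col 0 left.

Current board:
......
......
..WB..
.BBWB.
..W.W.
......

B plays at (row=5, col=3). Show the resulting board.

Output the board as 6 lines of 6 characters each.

Place B at (5,3); scan 8 dirs for brackets.
Dir NW: opp run (4,2) capped by B -> flip
Dir N: first cell '.' (not opp) -> no flip
Dir NE: opp run (4,4), next='.' -> no flip
Dir W: first cell '.' (not opp) -> no flip
Dir E: first cell '.' (not opp) -> no flip
Dir SW: edge -> no flip
Dir S: edge -> no flip
Dir SE: edge -> no flip
All flips: (4,2)

Answer: ......
......
..WB..
.BBWB.
..B.W.
...B..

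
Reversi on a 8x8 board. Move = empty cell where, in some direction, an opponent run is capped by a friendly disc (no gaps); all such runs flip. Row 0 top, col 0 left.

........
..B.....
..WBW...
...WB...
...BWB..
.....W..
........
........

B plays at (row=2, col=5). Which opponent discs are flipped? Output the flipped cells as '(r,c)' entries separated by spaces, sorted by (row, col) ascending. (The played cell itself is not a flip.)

Dir NW: first cell '.' (not opp) -> no flip
Dir N: first cell '.' (not opp) -> no flip
Dir NE: first cell '.' (not opp) -> no flip
Dir W: opp run (2,4) capped by B -> flip
Dir E: first cell '.' (not opp) -> no flip
Dir SW: first cell 'B' (not opp) -> no flip
Dir S: first cell '.' (not opp) -> no flip
Dir SE: first cell '.' (not opp) -> no flip

Answer: (2,4)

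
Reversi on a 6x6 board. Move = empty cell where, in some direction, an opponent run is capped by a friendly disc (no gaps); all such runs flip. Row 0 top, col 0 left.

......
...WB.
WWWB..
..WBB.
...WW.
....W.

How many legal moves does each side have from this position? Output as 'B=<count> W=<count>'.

Answer: B=8 W=5

Derivation:
-- B to move --
(0,2): no bracket -> illegal
(0,3): flips 1 -> legal
(0,4): no bracket -> illegal
(1,0): no bracket -> illegal
(1,1): flips 1 -> legal
(1,2): flips 1 -> legal
(2,4): no bracket -> illegal
(3,0): no bracket -> illegal
(3,1): flips 1 -> legal
(3,5): no bracket -> illegal
(4,1): flips 1 -> legal
(4,2): no bracket -> illegal
(4,5): no bracket -> illegal
(5,2): flips 1 -> legal
(5,3): flips 1 -> legal
(5,5): flips 1 -> legal
B mobility = 8
-- W to move --
(0,3): no bracket -> illegal
(0,4): no bracket -> illegal
(0,5): flips 2 -> legal
(1,2): no bracket -> illegal
(1,5): flips 1 -> legal
(2,4): flips 2 -> legal
(2,5): flips 1 -> legal
(3,5): flips 2 -> legal
(4,2): no bracket -> illegal
(4,5): no bracket -> illegal
W mobility = 5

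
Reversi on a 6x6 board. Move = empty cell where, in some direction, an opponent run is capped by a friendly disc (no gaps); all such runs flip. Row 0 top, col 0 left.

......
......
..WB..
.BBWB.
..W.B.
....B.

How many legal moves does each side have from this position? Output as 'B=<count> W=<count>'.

-- B to move --
(1,1): flips 2 -> legal
(1,2): flips 1 -> legal
(1,3): flips 1 -> legal
(2,1): flips 1 -> legal
(2,4): no bracket -> illegal
(4,1): no bracket -> illegal
(4,3): flips 1 -> legal
(5,1): no bracket -> illegal
(5,2): flips 1 -> legal
(5,3): flips 1 -> legal
B mobility = 7
-- W to move --
(1,2): no bracket -> illegal
(1,3): flips 1 -> legal
(1,4): no bracket -> illegal
(2,0): flips 1 -> legal
(2,1): no bracket -> illegal
(2,4): flips 1 -> legal
(2,5): no bracket -> illegal
(3,0): flips 2 -> legal
(3,5): flips 1 -> legal
(4,0): flips 1 -> legal
(4,1): no bracket -> illegal
(4,3): no bracket -> illegal
(4,5): no bracket -> illegal
(5,3): no bracket -> illegal
(5,5): flips 1 -> legal
W mobility = 7

Answer: B=7 W=7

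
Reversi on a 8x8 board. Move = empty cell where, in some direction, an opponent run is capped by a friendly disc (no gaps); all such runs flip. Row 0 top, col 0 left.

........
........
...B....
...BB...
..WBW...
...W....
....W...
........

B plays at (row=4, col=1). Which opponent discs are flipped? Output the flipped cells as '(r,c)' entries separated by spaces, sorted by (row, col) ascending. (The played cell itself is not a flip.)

Dir NW: first cell '.' (not opp) -> no flip
Dir N: first cell '.' (not opp) -> no flip
Dir NE: first cell '.' (not opp) -> no flip
Dir W: first cell '.' (not opp) -> no flip
Dir E: opp run (4,2) capped by B -> flip
Dir SW: first cell '.' (not opp) -> no flip
Dir S: first cell '.' (not opp) -> no flip
Dir SE: first cell '.' (not opp) -> no flip

Answer: (4,2)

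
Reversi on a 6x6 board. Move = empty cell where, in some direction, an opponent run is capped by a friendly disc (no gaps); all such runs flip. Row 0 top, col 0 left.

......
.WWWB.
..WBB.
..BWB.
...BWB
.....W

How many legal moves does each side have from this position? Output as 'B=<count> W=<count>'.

Answer: B=7 W=7

Derivation:
-- B to move --
(0,0): no bracket -> illegal
(0,1): flips 1 -> legal
(0,2): flips 3 -> legal
(0,3): flips 1 -> legal
(0,4): no bracket -> illegal
(1,0): flips 3 -> legal
(2,0): no bracket -> illegal
(2,1): flips 1 -> legal
(3,1): no bracket -> illegal
(3,5): no bracket -> illegal
(4,2): flips 1 -> legal
(5,3): no bracket -> illegal
(5,4): flips 1 -> legal
B mobility = 7
-- W to move --
(0,3): no bracket -> illegal
(0,4): flips 3 -> legal
(0,5): no bracket -> illegal
(1,5): flips 2 -> legal
(2,1): no bracket -> illegal
(2,5): flips 2 -> legal
(3,1): flips 1 -> legal
(3,5): flips 3 -> legal
(4,1): no bracket -> illegal
(4,2): flips 2 -> legal
(5,2): no bracket -> illegal
(5,3): flips 1 -> legal
(5,4): no bracket -> illegal
W mobility = 7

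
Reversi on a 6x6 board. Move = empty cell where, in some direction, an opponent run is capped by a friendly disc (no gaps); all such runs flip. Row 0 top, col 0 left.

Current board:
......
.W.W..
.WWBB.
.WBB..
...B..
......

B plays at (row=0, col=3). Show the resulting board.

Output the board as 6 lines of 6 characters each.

Place B at (0,3); scan 8 dirs for brackets.
Dir NW: edge -> no flip
Dir N: edge -> no flip
Dir NE: edge -> no flip
Dir W: first cell '.' (not opp) -> no flip
Dir E: first cell '.' (not opp) -> no flip
Dir SW: first cell '.' (not opp) -> no flip
Dir S: opp run (1,3) capped by B -> flip
Dir SE: first cell '.' (not opp) -> no flip
All flips: (1,3)

Answer: ...B..
.W.B..
.WWBB.
.WBB..
...B..
......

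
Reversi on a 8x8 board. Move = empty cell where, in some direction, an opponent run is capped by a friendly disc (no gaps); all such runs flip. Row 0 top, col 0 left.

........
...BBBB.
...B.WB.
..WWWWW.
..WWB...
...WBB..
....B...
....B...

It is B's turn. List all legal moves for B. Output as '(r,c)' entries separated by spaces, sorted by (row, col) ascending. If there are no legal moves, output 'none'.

(2,1): flips 2 -> legal
(2,2): flips 1 -> legal
(2,4): flips 2 -> legal
(2,7): no bracket -> illegal
(3,1): flips 2 -> legal
(3,7): no bracket -> illegal
(4,1): flips 3 -> legal
(4,5): flips 3 -> legal
(4,6): flips 1 -> legal
(4,7): flips 2 -> legal
(5,1): no bracket -> illegal
(5,2): flips 4 -> legal
(6,2): flips 1 -> legal
(6,3): flips 3 -> legal

Answer: (2,1) (2,2) (2,4) (3,1) (4,1) (4,5) (4,6) (4,7) (5,2) (6,2) (6,3)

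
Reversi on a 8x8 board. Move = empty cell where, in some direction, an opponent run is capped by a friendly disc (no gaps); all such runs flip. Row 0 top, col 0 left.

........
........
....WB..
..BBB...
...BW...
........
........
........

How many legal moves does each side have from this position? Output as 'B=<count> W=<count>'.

-- B to move --
(1,3): no bracket -> illegal
(1,4): flips 1 -> legal
(1,5): flips 1 -> legal
(2,3): flips 1 -> legal
(3,5): no bracket -> illegal
(4,5): flips 1 -> legal
(5,3): no bracket -> illegal
(5,4): flips 1 -> legal
(5,5): flips 1 -> legal
B mobility = 6
-- W to move --
(1,4): no bracket -> illegal
(1,5): no bracket -> illegal
(1,6): no bracket -> illegal
(2,1): no bracket -> illegal
(2,2): flips 1 -> legal
(2,3): no bracket -> illegal
(2,6): flips 1 -> legal
(3,1): no bracket -> illegal
(3,5): no bracket -> illegal
(3,6): no bracket -> illegal
(4,1): no bracket -> illegal
(4,2): flips 2 -> legal
(4,5): no bracket -> illegal
(5,2): no bracket -> illegal
(5,3): no bracket -> illegal
(5,4): no bracket -> illegal
W mobility = 3

Answer: B=6 W=3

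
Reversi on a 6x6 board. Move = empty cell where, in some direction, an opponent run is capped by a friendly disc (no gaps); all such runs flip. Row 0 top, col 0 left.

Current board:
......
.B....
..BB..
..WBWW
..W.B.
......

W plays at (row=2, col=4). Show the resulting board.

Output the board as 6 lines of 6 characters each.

Place W at (2,4); scan 8 dirs for brackets.
Dir NW: first cell '.' (not opp) -> no flip
Dir N: first cell '.' (not opp) -> no flip
Dir NE: first cell '.' (not opp) -> no flip
Dir W: opp run (2,3) (2,2), next='.' -> no flip
Dir E: first cell '.' (not opp) -> no flip
Dir SW: opp run (3,3) capped by W -> flip
Dir S: first cell 'W' (not opp) -> no flip
Dir SE: first cell 'W' (not opp) -> no flip
All flips: (3,3)

Answer: ......
.B....
..BBW.
..WWWW
..W.B.
......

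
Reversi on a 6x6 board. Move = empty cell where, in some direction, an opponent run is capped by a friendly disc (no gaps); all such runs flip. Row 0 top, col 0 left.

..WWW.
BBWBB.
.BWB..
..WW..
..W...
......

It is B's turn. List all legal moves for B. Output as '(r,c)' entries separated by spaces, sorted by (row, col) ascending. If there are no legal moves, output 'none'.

(0,1): flips 1 -> legal
(0,5): no bracket -> illegal
(1,5): no bracket -> illegal
(2,4): no bracket -> illegal
(3,1): flips 1 -> legal
(3,4): no bracket -> illegal
(4,1): flips 1 -> legal
(4,3): flips 2 -> legal
(4,4): flips 2 -> legal
(5,1): no bracket -> illegal
(5,2): no bracket -> illegal
(5,3): no bracket -> illegal

Answer: (0,1) (3,1) (4,1) (4,3) (4,4)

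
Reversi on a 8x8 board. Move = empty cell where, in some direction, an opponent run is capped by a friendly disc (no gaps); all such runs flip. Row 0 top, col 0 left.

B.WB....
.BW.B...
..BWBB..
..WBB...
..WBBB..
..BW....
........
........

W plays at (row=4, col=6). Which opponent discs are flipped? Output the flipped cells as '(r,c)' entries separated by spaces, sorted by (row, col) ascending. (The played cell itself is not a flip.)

Answer: (4,3) (4,4) (4,5)

Derivation:
Dir NW: first cell '.' (not opp) -> no flip
Dir N: first cell '.' (not opp) -> no flip
Dir NE: first cell '.' (not opp) -> no flip
Dir W: opp run (4,5) (4,4) (4,3) capped by W -> flip
Dir E: first cell '.' (not opp) -> no flip
Dir SW: first cell '.' (not opp) -> no flip
Dir S: first cell '.' (not opp) -> no flip
Dir SE: first cell '.' (not opp) -> no flip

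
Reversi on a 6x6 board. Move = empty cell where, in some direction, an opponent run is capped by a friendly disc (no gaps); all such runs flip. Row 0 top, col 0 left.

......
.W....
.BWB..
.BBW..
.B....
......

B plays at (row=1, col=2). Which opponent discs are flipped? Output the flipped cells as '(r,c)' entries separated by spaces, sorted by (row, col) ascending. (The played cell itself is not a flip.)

Dir NW: first cell '.' (not opp) -> no flip
Dir N: first cell '.' (not opp) -> no flip
Dir NE: first cell '.' (not opp) -> no flip
Dir W: opp run (1,1), next='.' -> no flip
Dir E: first cell '.' (not opp) -> no flip
Dir SW: first cell 'B' (not opp) -> no flip
Dir S: opp run (2,2) capped by B -> flip
Dir SE: first cell 'B' (not opp) -> no flip

Answer: (2,2)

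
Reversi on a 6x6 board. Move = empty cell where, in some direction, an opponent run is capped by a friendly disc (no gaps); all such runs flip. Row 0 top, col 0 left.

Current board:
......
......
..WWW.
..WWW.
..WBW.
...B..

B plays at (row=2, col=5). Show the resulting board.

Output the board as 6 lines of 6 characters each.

Place B at (2,5); scan 8 dirs for brackets.
Dir NW: first cell '.' (not opp) -> no flip
Dir N: first cell '.' (not opp) -> no flip
Dir NE: edge -> no flip
Dir W: opp run (2,4) (2,3) (2,2), next='.' -> no flip
Dir E: edge -> no flip
Dir SW: opp run (3,4) capped by B -> flip
Dir S: first cell '.' (not opp) -> no flip
Dir SE: edge -> no flip
All flips: (3,4)

Answer: ......
......
..WWWB
..WWB.
..WBW.
...B..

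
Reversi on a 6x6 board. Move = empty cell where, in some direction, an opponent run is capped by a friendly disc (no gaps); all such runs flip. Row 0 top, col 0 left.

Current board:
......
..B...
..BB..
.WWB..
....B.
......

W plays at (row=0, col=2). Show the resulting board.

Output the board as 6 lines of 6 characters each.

Place W at (0,2); scan 8 dirs for brackets.
Dir NW: edge -> no flip
Dir N: edge -> no flip
Dir NE: edge -> no flip
Dir W: first cell '.' (not opp) -> no flip
Dir E: first cell '.' (not opp) -> no flip
Dir SW: first cell '.' (not opp) -> no flip
Dir S: opp run (1,2) (2,2) capped by W -> flip
Dir SE: first cell '.' (not opp) -> no flip
All flips: (1,2) (2,2)

Answer: ..W...
..W...
..WB..
.WWB..
....B.
......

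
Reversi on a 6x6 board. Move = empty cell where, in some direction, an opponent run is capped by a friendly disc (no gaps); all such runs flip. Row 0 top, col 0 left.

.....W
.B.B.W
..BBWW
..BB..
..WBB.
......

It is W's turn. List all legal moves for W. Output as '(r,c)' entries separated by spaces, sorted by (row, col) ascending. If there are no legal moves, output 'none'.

(0,0): no bracket -> illegal
(0,1): no bracket -> illegal
(0,2): flips 1 -> legal
(0,3): no bracket -> illegal
(0,4): no bracket -> illegal
(1,0): no bracket -> illegal
(1,2): flips 2 -> legal
(1,4): no bracket -> illegal
(2,0): no bracket -> illegal
(2,1): flips 2 -> legal
(3,1): no bracket -> illegal
(3,4): no bracket -> illegal
(3,5): no bracket -> illegal
(4,1): no bracket -> illegal
(4,5): flips 2 -> legal
(5,2): no bracket -> illegal
(5,3): no bracket -> illegal
(5,4): no bracket -> illegal
(5,5): no bracket -> illegal

Answer: (0,2) (1,2) (2,1) (4,5)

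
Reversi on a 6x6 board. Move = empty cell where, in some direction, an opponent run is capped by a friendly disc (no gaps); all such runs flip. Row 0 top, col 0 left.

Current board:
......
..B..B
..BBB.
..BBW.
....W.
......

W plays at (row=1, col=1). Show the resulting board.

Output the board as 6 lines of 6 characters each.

Answer: ......
.WB..B
..WBB.
..BWW.
....W.
......

Derivation:
Place W at (1,1); scan 8 dirs for brackets.
Dir NW: first cell '.' (not opp) -> no flip
Dir N: first cell '.' (not opp) -> no flip
Dir NE: first cell '.' (not opp) -> no flip
Dir W: first cell '.' (not opp) -> no flip
Dir E: opp run (1,2), next='.' -> no flip
Dir SW: first cell '.' (not opp) -> no flip
Dir S: first cell '.' (not opp) -> no flip
Dir SE: opp run (2,2) (3,3) capped by W -> flip
All flips: (2,2) (3,3)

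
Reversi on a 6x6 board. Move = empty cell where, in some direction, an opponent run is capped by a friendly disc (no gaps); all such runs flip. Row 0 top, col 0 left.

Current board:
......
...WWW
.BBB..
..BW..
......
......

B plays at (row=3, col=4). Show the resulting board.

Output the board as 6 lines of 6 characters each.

Place B at (3,4); scan 8 dirs for brackets.
Dir NW: first cell 'B' (not opp) -> no flip
Dir N: first cell '.' (not opp) -> no flip
Dir NE: first cell '.' (not opp) -> no flip
Dir W: opp run (3,3) capped by B -> flip
Dir E: first cell '.' (not opp) -> no flip
Dir SW: first cell '.' (not opp) -> no flip
Dir S: first cell '.' (not opp) -> no flip
Dir SE: first cell '.' (not opp) -> no flip
All flips: (3,3)

Answer: ......
...WWW
.BBB..
..BBB.
......
......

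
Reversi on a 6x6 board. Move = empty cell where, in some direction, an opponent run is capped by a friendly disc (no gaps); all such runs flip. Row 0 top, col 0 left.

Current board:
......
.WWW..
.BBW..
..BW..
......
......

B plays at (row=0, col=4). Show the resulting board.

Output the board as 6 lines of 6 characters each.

Answer: ....B.
.WWB..
.BBW..
..BW..
......
......

Derivation:
Place B at (0,4); scan 8 dirs for brackets.
Dir NW: edge -> no flip
Dir N: edge -> no flip
Dir NE: edge -> no flip
Dir W: first cell '.' (not opp) -> no flip
Dir E: first cell '.' (not opp) -> no flip
Dir SW: opp run (1,3) capped by B -> flip
Dir S: first cell '.' (not opp) -> no flip
Dir SE: first cell '.' (not opp) -> no flip
All flips: (1,3)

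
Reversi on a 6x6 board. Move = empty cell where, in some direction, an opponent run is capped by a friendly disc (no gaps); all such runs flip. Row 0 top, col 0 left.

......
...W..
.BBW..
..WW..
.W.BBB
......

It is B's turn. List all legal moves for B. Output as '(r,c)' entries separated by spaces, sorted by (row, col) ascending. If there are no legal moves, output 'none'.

Answer: (0,3) (0,4) (2,4) (4,2)

Derivation:
(0,2): no bracket -> illegal
(0,3): flips 3 -> legal
(0,4): flips 1 -> legal
(1,2): no bracket -> illegal
(1,4): no bracket -> illegal
(2,4): flips 1 -> legal
(3,0): no bracket -> illegal
(3,1): no bracket -> illegal
(3,4): no bracket -> illegal
(4,0): no bracket -> illegal
(4,2): flips 1 -> legal
(5,0): no bracket -> illegal
(5,1): no bracket -> illegal
(5,2): no bracket -> illegal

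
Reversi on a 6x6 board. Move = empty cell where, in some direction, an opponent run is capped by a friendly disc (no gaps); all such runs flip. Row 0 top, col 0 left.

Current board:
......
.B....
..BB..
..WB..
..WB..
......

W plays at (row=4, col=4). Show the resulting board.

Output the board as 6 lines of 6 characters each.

Answer: ......
.B....
..BB..
..WB..
..WWW.
......

Derivation:
Place W at (4,4); scan 8 dirs for brackets.
Dir NW: opp run (3,3) (2,2) (1,1), next='.' -> no flip
Dir N: first cell '.' (not opp) -> no flip
Dir NE: first cell '.' (not opp) -> no flip
Dir W: opp run (4,3) capped by W -> flip
Dir E: first cell '.' (not opp) -> no flip
Dir SW: first cell '.' (not opp) -> no flip
Dir S: first cell '.' (not opp) -> no flip
Dir SE: first cell '.' (not opp) -> no flip
All flips: (4,3)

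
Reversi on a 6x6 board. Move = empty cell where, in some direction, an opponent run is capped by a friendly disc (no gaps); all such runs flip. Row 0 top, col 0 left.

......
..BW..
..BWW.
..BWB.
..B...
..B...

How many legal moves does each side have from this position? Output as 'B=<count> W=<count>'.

Answer: B=5 W=9

Derivation:
-- B to move --
(0,2): no bracket -> illegal
(0,3): no bracket -> illegal
(0,4): flips 1 -> legal
(1,4): flips 3 -> legal
(1,5): flips 2 -> legal
(2,5): flips 2 -> legal
(3,5): no bracket -> illegal
(4,3): no bracket -> illegal
(4,4): flips 1 -> legal
B mobility = 5
-- W to move --
(0,1): flips 1 -> legal
(0,2): no bracket -> illegal
(0,3): no bracket -> illegal
(1,1): flips 2 -> legal
(2,1): flips 1 -> legal
(2,5): no bracket -> illegal
(3,1): flips 2 -> legal
(3,5): flips 1 -> legal
(4,1): flips 1 -> legal
(4,3): no bracket -> illegal
(4,4): flips 1 -> legal
(4,5): flips 1 -> legal
(5,1): flips 1 -> legal
(5,3): no bracket -> illegal
W mobility = 9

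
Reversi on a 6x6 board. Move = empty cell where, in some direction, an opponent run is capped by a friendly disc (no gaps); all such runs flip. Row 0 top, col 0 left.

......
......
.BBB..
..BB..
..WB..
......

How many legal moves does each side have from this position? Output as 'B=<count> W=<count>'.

-- B to move --
(3,1): no bracket -> illegal
(4,1): flips 1 -> legal
(5,1): flips 1 -> legal
(5,2): flips 1 -> legal
(5,3): no bracket -> illegal
B mobility = 3
-- W to move --
(1,0): no bracket -> illegal
(1,1): no bracket -> illegal
(1,2): flips 2 -> legal
(1,3): no bracket -> illegal
(1,4): no bracket -> illegal
(2,0): no bracket -> illegal
(2,4): flips 1 -> legal
(3,0): no bracket -> illegal
(3,1): no bracket -> illegal
(3,4): no bracket -> illegal
(4,1): no bracket -> illegal
(4,4): flips 1 -> legal
(5,2): no bracket -> illegal
(5,3): no bracket -> illegal
(5,4): no bracket -> illegal
W mobility = 3

Answer: B=3 W=3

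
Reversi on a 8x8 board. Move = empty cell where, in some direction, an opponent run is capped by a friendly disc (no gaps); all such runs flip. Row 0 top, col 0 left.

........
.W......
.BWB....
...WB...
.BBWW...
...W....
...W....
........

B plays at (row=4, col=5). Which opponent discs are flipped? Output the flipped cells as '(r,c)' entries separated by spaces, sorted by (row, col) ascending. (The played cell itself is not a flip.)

Dir NW: first cell 'B' (not opp) -> no flip
Dir N: first cell '.' (not opp) -> no flip
Dir NE: first cell '.' (not opp) -> no flip
Dir W: opp run (4,4) (4,3) capped by B -> flip
Dir E: first cell '.' (not opp) -> no flip
Dir SW: first cell '.' (not opp) -> no flip
Dir S: first cell '.' (not opp) -> no flip
Dir SE: first cell '.' (not opp) -> no flip

Answer: (4,3) (4,4)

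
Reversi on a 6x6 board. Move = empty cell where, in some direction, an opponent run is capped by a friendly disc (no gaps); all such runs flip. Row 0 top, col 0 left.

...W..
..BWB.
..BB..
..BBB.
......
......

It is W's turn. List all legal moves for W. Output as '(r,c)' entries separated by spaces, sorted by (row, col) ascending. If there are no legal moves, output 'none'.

(0,1): no bracket -> illegal
(0,2): no bracket -> illegal
(0,4): no bracket -> illegal
(0,5): no bracket -> illegal
(1,1): flips 1 -> legal
(1,5): flips 1 -> legal
(2,1): flips 1 -> legal
(2,4): no bracket -> illegal
(2,5): flips 1 -> legal
(3,1): flips 1 -> legal
(3,5): no bracket -> illegal
(4,1): no bracket -> illegal
(4,2): no bracket -> illegal
(4,3): flips 2 -> legal
(4,4): no bracket -> illegal
(4,5): no bracket -> illegal

Answer: (1,1) (1,5) (2,1) (2,5) (3,1) (4,3)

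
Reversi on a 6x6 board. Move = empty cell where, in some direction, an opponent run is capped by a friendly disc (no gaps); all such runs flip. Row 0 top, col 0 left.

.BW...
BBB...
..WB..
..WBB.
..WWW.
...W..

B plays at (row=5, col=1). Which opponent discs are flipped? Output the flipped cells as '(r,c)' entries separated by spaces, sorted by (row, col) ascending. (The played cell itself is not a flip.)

Answer: (4,2)

Derivation:
Dir NW: first cell '.' (not opp) -> no flip
Dir N: first cell '.' (not opp) -> no flip
Dir NE: opp run (4,2) capped by B -> flip
Dir W: first cell '.' (not opp) -> no flip
Dir E: first cell '.' (not opp) -> no flip
Dir SW: edge -> no flip
Dir S: edge -> no flip
Dir SE: edge -> no flip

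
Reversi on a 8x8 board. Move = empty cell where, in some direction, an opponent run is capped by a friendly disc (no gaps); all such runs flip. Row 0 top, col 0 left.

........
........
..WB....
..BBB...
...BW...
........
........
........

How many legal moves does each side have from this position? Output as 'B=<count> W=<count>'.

Answer: B=6 W=2

Derivation:
-- B to move --
(1,1): flips 1 -> legal
(1,2): flips 1 -> legal
(1,3): no bracket -> illegal
(2,1): flips 1 -> legal
(3,1): no bracket -> illegal
(3,5): no bracket -> illegal
(4,5): flips 1 -> legal
(5,3): no bracket -> illegal
(5,4): flips 1 -> legal
(5,5): flips 1 -> legal
B mobility = 6
-- W to move --
(1,2): no bracket -> illegal
(1,3): no bracket -> illegal
(1,4): no bracket -> illegal
(2,1): no bracket -> illegal
(2,4): flips 2 -> legal
(2,5): no bracket -> illegal
(3,1): no bracket -> illegal
(3,5): no bracket -> illegal
(4,1): no bracket -> illegal
(4,2): flips 2 -> legal
(4,5): no bracket -> illegal
(5,2): no bracket -> illegal
(5,3): no bracket -> illegal
(5,4): no bracket -> illegal
W mobility = 2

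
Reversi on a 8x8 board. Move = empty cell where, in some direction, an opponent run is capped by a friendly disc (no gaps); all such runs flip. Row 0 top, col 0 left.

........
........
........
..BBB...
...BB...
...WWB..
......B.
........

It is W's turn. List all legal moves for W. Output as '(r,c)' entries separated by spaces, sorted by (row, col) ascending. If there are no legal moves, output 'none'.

Answer: (2,1) (2,3) (2,4) (3,5) (5,6)

Derivation:
(2,1): flips 2 -> legal
(2,2): no bracket -> illegal
(2,3): flips 2 -> legal
(2,4): flips 2 -> legal
(2,5): no bracket -> illegal
(3,1): no bracket -> illegal
(3,5): flips 1 -> legal
(4,1): no bracket -> illegal
(4,2): no bracket -> illegal
(4,5): no bracket -> illegal
(4,6): no bracket -> illegal
(5,2): no bracket -> illegal
(5,6): flips 1 -> legal
(5,7): no bracket -> illegal
(6,4): no bracket -> illegal
(6,5): no bracket -> illegal
(6,7): no bracket -> illegal
(7,5): no bracket -> illegal
(7,6): no bracket -> illegal
(7,7): no bracket -> illegal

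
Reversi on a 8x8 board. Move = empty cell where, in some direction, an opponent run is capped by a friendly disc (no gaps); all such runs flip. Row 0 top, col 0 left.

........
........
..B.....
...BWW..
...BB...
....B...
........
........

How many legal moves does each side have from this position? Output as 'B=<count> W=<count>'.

-- B to move --
(2,3): no bracket -> illegal
(2,4): flips 1 -> legal
(2,5): flips 1 -> legal
(2,6): flips 1 -> legal
(3,6): flips 2 -> legal
(4,5): no bracket -> illegal
(4,6): no bracket -> illegal
B mobility = 4
-- W to move --
(1,1): no bracket -> illegal
(1,2): no bracket -> illegal
(1,3): no bracket -> illegal
(2,1): no bracket -> illegal
(2,3): no bracket -> illegal
(2,4): no bracket -> illegal
(3,1): no bracket -> illegal
(3,2): flips 1 -> legal
(4,2): no bracket -> illegal
(4,5): no bracket -> illegal
(5,2): flips 1 -> legal
(5,3): flips 1 -> legal
(5,5): no bracket -> illegal
(6,3): no bracket -> illegal
(6,4): flips 2 -> legal
(6,5): no bracket -> illegal
W mobility = 4

Answer: B=4 W=4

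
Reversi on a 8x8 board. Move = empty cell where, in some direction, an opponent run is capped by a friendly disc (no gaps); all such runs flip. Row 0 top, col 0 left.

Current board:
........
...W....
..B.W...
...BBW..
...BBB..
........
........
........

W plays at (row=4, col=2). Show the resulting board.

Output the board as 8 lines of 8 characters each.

Answer: ........
...W....
..B.W...
...WBW..
..WBBB..
........
........
........

Derivation:
Place W at (4,2); scan 8 dirs for brackets.
Dir NW: first cell '.' (not opp) -> no flip
Dir N: first cell '.' (not opp) -> no flip
Dir NE: opp run (3,3) capped by W -> flip
Dir W: first cell '.' (not opp) -> no flip
Dir E: opp run (4,3) (4,4) (4,5), next='.' -> no flip
Dir SW: first cell '.' (not opp) -> no flip
Dir S: first cell '.' (not opp) -> no flip
Dir SE: first cell '.' (not opp) -> no flip
All flips: (3,3)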